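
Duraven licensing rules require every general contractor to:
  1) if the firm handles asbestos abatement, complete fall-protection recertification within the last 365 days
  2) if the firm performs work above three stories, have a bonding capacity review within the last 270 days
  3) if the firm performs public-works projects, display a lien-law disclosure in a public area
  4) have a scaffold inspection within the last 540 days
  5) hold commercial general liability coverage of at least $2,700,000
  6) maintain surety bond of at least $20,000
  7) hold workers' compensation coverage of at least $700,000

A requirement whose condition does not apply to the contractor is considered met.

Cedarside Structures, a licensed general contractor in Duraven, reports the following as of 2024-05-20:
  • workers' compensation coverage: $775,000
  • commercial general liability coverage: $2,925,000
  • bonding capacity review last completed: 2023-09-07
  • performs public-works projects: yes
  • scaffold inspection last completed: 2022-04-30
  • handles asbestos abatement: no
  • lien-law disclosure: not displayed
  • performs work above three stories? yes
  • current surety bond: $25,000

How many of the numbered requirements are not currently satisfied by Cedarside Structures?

1. condition 'handles asbestos abatement' does not hold → requirement n/a → met
2. condition 'performs work above three stories' holds; bonding capacity review 256 days ago vs limit 270 → met
3. condition 'performs public-works projects' holds; lien-law disclosure absent → not met
4. scaffold inspection 751 days ago vs limit 540 → not met
5. commercial general liability coverage $2,925,000 ≥ $2,700,000 → met
6. surety bond $25,000 ≥ $20,000 → met
7. workers' compensation coverage $775,000 ≥ $700,000 → met
Not met: 2 of 7

2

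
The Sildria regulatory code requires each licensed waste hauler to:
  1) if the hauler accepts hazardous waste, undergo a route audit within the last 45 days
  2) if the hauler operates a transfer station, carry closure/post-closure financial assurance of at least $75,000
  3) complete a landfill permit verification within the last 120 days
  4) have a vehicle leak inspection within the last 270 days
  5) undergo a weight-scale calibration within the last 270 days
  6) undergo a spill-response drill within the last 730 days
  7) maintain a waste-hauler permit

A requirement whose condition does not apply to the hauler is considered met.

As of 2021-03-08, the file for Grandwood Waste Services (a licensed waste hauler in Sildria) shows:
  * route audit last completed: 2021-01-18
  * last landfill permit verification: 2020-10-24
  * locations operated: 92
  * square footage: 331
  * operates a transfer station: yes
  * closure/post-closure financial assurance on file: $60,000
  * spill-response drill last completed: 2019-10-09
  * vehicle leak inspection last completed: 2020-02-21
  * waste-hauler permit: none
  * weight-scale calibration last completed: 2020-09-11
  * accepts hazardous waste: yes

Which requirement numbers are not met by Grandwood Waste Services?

1. condition 'accepts hazardous waste' holds; route audit 49 days ago vs limit 45 → not met
2. condition 'operates a transfer station' holds; closure/post-closure financial assurance $60,000 < $75,000 → not met
3. landfill permit verification 135 days ago vs limit 120 → not met
4. vehicle leak inspection 381 days ago vs limit 270 → not met
5. weight-scale calibration 178 days ago vs limit 270 → met
6. spill-response drill 516 days ago vs limit 730 → met
7. waste-hauler permit absent → not met
Not met: 1, 2, 3, 4, 7

1, 2, 3, 4, 7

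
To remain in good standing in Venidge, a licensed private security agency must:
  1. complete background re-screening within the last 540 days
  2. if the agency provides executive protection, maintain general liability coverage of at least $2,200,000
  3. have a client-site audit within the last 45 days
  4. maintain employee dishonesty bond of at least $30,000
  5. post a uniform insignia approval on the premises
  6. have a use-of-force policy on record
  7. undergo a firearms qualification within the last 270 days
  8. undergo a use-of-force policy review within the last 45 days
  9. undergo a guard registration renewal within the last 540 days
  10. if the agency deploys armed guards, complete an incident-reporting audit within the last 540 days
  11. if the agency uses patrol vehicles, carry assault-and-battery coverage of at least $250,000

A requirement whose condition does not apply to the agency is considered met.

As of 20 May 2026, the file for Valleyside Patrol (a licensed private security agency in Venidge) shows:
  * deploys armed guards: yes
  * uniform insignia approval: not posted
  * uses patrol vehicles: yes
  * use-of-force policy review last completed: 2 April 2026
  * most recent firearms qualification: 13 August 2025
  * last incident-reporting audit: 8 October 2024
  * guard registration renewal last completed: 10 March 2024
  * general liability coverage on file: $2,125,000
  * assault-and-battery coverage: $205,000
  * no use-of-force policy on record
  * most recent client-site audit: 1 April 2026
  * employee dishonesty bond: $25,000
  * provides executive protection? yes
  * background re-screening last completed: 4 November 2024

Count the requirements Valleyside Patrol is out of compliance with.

11

1. background re-screening 562 days ago vs limit 540 → not met
2. condition 'provides executive protection' holds; general liability coverage $2,125,000 < $2,200,000 → not met
3. client-site audit 49 days ago vs limit 45 → not met
4. employee dishonesty bond $25,000 < $30,000 → not met
5. uniform insignia approval absent → not met
6. use-of-force policy absent → not met
7. firearms qualification 280 days ago vs limit 270 → not met
8. use-of-force policy review 48 days ago vs limit 45 → not met
9. guard registration renewal 801 days ago vs limit 540 → not met
10. condition 'deploys armed guards' holds; incident-reporting audit 589 days ago vs limit 540 → not met
11. condition 'uses patrol vehicles' holds; assault-and-battery coverage $205,000 < $250,000 → not met
Not met: 11 of 11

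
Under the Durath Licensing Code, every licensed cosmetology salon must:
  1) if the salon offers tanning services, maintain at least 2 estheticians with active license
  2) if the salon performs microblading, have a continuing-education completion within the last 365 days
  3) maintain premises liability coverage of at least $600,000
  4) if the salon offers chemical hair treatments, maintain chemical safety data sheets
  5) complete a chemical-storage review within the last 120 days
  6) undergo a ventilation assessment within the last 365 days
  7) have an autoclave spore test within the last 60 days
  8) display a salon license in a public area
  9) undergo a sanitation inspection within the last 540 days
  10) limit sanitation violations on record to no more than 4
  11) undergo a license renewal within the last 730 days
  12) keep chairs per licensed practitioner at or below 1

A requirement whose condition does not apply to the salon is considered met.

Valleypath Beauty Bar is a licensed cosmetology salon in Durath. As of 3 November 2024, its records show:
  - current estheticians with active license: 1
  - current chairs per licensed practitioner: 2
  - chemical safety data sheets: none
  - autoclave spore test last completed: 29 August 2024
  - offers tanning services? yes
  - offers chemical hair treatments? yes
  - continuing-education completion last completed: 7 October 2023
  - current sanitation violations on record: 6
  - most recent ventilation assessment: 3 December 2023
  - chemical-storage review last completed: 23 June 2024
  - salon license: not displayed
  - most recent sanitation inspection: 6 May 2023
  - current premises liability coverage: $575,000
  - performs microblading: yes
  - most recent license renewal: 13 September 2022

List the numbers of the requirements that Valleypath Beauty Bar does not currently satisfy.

1, 2, 3, 4, 5, 7, 8, 9, 10, 11, 12

1. condition 'offers tanning services' holds; estheticians with active license 1 < 2 → not met
2. condition 'performs microblading' holds; continuing-education completion 393 days ago vs limit 365 → not met
3. premises liability coverage $575,000 < $600,000 → not met
4. condition 'offers chemical hair treatments' holds; chemical safety data sheets absent → not met
5. chemical-storage review 133 days ago vs limit 120 → not met
6. ventilation assessment 336 days ago vs limit 365 → met
7. autoclave spore test 66 days ago vs limit 60 → not met
8. salon license absent → not met
9. sanitation inspection 547 days ago vs limit 540 → not met
10. sanitation violations on record 6 > 4 → not met
11. license renewal 782 days ago vs limit 730 → not met
12. chairs per licensed practitioner 2 > 1 → not met
Not met: 1, 2, 3, 4, 5, 7, 8, 9, 10, 11, 12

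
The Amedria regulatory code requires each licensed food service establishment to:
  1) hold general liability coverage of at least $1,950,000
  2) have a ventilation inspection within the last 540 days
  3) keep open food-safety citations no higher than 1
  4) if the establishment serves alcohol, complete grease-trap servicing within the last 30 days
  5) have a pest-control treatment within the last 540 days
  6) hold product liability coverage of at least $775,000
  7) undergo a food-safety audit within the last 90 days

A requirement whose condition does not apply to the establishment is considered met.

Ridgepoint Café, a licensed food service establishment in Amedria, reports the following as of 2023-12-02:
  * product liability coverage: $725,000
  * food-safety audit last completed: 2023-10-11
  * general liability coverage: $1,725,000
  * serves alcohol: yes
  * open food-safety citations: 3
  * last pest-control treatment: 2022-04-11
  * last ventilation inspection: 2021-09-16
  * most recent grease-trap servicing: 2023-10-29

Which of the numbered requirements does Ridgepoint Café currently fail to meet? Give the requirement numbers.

1. general liability coverage $1,725,000 < $1,950,000 → not met
2. ventilation inspection 807 days ago vs limit 540 → not met
3. open food-safety citations 3 > 1 → not met
4. condition 'serves alcohol' holds; grease-trap servicing 34 days ago vs limit 30 → not met
5. pest-control treatment 600 days ago vs limit 540 → not met
6. product liability coverage $725,000 < $775,000 → not met
7. food-safety audit 52 days ago vs limit 90 → met
Not met: 1, 2, 3, 4, 5, 6

1, 2, 3, 4, 5, 6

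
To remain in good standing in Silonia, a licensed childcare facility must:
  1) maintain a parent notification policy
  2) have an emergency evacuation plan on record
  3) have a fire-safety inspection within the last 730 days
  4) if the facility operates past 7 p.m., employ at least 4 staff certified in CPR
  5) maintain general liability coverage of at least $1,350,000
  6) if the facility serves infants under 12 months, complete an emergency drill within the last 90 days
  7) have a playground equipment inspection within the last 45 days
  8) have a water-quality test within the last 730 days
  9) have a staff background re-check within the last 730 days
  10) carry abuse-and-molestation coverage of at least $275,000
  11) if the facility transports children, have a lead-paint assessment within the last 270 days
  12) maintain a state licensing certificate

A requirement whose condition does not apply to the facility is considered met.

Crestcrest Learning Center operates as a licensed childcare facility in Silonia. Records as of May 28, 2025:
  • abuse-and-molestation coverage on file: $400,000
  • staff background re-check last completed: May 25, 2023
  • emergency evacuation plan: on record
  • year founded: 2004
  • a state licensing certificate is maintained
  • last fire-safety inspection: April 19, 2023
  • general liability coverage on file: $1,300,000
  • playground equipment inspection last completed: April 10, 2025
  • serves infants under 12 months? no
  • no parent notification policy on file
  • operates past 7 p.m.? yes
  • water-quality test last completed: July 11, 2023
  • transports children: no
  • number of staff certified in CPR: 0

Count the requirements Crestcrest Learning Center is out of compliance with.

1. parent notification policy absent → not met
2. emergency evacuation plan present → met
3. fire-safety inspection 770 days ago vs limit 730 → not met
4. condition 'operates past 7 p.m.' holds; staff certified in CPR 0 < 4 → not met
5. general liability coverage $1,300,000 < $1,350,000 → not met
6. condition 'serves infants under 12 months' does not hold → requirement n/a → met
7. playground equipment inspection 48 days ago vs limit 45 → not met
8. water-quality test 687 days ago vs limit 730 → met
9. staff background re-check 734 days ago vs limit 730 → not met
10. abuse-and-molestation coverage $400,000 ≥ $275,000 → met
11. condition 'transports children' does not hold → requirement n/a → met
12. state licensing certificate present → met
Not met: 6 of 12

6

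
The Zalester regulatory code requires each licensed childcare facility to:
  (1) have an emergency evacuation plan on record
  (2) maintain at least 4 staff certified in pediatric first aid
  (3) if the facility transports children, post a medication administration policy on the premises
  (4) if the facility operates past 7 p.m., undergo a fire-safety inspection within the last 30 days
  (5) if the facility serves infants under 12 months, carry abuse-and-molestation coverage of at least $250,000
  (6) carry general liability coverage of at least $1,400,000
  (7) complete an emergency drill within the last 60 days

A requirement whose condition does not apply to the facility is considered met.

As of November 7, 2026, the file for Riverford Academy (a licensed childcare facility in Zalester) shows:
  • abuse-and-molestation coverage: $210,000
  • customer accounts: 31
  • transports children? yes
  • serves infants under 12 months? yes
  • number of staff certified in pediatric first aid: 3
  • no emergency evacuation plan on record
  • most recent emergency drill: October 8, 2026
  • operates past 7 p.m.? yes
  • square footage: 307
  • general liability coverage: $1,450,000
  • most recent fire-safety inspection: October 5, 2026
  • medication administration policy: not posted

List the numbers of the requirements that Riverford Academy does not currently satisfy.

1. emergency evacuation plan absent → not met
2. staff certified in pediatric first aid 3 < 4 → not met
3. condition 'transports children' holds; medication administration policy absent → not met
4. condition 'operates past 7 p.m.' holds; fire-safety inspection 33 days ago vs limit 30 → not met
5. condition 'serves infants under 12 months' holds; abuse-and-molestation coverage $210,000 < $250,000 → not met
6. general liability coverage $1,450,000 ≥ $1,400,000 → met
7. emergency drill 30 days ago vs limit 60 → met
Not met: 1, 2, 3, 4, 5

1, 2, 3, 4, 5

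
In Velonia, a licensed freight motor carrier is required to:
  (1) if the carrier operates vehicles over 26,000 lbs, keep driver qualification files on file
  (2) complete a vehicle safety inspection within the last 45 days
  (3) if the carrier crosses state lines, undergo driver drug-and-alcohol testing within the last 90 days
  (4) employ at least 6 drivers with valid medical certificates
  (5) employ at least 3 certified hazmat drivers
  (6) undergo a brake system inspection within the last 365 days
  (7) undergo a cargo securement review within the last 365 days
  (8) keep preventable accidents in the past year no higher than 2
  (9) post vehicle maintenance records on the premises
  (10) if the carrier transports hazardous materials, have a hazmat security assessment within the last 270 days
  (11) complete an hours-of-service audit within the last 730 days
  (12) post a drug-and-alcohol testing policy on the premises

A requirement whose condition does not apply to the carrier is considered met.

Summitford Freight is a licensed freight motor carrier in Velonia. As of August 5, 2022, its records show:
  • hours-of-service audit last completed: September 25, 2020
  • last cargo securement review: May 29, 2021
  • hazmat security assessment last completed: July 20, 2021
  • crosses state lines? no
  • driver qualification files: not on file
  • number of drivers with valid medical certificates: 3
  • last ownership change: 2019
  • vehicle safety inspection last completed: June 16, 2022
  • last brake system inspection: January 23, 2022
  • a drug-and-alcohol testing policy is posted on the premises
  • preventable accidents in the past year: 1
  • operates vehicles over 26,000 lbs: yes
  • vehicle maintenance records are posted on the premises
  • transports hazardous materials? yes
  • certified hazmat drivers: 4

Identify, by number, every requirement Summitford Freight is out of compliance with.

1. condition 'operates vehicles over 26,000 lbs' holds; driver qualification files absent → not met
2. vehicle safety inspection 50 days ago vs limit 45 → not met
3. condition 'crosses state lines' does not hold → requirement n/a → met
4. drivers with valid medical certificates 3 < 6 → not met
5. certified hazmat drivers 4 ≥ 3 → met
6. brake system inspection 194 days ago vs limit 365 → met
7. cargo securement review 433 days ago vs limit 365 → not met
8. preventable accidents in the past year 1 ≤ 2 → met
9. vehicle maintenance records present → met
10. condition 'transports hazardous materials' holds; hazmat security assessment 381 days ago vs limit 270 → not met
11. hours-of-service audit 679 days ago vs limit 730 → met
12. drug-and-alcohol testing policy present → met
Not met: 1, 2, 4, 7, 10

1, 2, 4, 7, 10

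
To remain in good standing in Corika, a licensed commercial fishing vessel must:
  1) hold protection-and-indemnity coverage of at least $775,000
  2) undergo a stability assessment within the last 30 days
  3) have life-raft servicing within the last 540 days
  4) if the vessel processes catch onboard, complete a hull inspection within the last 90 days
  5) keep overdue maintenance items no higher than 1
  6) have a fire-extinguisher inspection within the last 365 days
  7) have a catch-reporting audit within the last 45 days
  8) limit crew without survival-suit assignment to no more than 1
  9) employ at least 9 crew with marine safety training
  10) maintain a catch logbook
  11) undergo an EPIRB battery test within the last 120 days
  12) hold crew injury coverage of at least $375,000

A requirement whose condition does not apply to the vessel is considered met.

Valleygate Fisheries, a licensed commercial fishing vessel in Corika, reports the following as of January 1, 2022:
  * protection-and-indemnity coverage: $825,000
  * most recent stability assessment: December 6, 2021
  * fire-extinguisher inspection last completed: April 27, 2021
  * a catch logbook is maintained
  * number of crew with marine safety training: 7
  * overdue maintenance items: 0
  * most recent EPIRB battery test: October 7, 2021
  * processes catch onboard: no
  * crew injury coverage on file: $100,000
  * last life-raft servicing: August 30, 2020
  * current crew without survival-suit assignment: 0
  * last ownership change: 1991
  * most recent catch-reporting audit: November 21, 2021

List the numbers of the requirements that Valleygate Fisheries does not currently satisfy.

1. protection-and-indemnity coverage $825,000 ≥ $775,000 → met
2. stability assessment 26 days ago vs limit 30 → met
3. life-raft servicing 489 days ago vs limit 540 → met
4. condition 'processes catch onboard' does not hold → requirement n/a → met
5. overdue maintenance items 0 ≤ 1 → met
6. fire-extinguisher inspection 249 days ago vs limit 365 → met
7. catch-reporting audit 41 days ago vs limit 45 → met
8. crew without survival-suit assignment 0 ≤ 1 → met
9. crew with marine safety training 7 < 9 → not met
10. catch logbook present → met
11. EPIRB battery test 86 days ago vs limit 120 → met
12. crew injury coverage $100,000 < $375,000 → not met
Not met: 9, 12

9, 12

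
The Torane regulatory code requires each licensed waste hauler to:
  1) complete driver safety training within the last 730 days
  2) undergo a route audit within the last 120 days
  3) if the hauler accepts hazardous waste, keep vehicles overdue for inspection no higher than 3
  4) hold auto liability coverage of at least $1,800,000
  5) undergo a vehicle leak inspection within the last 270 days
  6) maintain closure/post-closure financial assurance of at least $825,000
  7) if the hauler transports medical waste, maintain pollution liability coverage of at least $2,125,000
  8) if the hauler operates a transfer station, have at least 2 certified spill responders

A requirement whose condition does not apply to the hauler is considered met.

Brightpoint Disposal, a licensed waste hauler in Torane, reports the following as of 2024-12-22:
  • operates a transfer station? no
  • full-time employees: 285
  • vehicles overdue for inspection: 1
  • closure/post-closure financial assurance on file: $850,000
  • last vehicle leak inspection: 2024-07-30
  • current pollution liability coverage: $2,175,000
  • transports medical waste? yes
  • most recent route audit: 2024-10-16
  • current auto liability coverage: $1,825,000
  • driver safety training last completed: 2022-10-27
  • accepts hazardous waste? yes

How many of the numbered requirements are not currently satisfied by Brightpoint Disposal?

1. driver safety training 787 days ago vs limit 730 → not met
2. route audit 67 days ago vs limit 120 → met
3. condition 'accepts hazardous waste' holds; vehicles overdue for inspection 1 ≤ 3 → met
4. auto liability coverage $1,825,000 ≥ $1,800,000 → met
5. vehicle leak inspection 145 days ago vs limit 270 → met
6. closure/post-closure financial assurance $850,000 ≥ $825,000 → met
7. condition 'transports medical waste' holds; pollution liability coverage $2,175,000 ≥ $2,125,000 → met
8. condition 'operates a transfer station' does not hold → requirement n/a → met
Not met: 1 of 8

1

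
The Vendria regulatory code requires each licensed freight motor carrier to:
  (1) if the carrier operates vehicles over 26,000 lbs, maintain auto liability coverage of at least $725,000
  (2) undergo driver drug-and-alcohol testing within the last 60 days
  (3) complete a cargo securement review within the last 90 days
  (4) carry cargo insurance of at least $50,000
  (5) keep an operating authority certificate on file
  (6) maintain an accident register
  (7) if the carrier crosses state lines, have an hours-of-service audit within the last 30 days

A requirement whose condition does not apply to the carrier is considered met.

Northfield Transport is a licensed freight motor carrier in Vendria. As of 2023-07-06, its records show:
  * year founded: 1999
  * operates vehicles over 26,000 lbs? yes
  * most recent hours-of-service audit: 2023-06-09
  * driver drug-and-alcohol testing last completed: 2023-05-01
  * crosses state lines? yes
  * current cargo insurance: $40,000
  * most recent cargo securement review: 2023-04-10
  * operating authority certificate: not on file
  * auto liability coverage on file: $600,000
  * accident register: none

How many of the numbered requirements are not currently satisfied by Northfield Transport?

5

1. condition 'operates vehicles over 26,000 lbs' holds; auto liability coverage $600,000 < $725,000 → not met
2. driver drug-and-alcohol testing 66 days ago vs limit 60 → not met
3. cargo securement review 87 days ago vs limit 90 → met
4. cargo insurance $40,000 < $50,000 → not met
5. operating authority certificate absent → not met
6. accident register absent → not met
7. condition 'crosses state lines' holds; hours-of-service audit 27 days ago vs limit 30 → met
Not met: 5 of 7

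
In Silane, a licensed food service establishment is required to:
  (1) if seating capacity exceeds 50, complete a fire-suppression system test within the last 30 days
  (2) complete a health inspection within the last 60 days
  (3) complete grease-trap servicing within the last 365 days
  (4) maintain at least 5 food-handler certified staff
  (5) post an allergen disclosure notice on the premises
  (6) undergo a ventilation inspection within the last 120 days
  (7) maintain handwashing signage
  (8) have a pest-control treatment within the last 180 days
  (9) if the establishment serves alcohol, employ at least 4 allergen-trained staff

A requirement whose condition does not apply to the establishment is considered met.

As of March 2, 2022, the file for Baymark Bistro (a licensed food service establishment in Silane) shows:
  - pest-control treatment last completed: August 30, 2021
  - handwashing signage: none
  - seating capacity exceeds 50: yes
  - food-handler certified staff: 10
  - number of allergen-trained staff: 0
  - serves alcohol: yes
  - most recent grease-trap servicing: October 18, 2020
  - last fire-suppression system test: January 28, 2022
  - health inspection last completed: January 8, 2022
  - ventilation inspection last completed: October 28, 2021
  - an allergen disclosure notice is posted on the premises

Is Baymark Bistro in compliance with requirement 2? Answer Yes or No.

2. health inspection 53 days ago vs limit 60 → met

Yes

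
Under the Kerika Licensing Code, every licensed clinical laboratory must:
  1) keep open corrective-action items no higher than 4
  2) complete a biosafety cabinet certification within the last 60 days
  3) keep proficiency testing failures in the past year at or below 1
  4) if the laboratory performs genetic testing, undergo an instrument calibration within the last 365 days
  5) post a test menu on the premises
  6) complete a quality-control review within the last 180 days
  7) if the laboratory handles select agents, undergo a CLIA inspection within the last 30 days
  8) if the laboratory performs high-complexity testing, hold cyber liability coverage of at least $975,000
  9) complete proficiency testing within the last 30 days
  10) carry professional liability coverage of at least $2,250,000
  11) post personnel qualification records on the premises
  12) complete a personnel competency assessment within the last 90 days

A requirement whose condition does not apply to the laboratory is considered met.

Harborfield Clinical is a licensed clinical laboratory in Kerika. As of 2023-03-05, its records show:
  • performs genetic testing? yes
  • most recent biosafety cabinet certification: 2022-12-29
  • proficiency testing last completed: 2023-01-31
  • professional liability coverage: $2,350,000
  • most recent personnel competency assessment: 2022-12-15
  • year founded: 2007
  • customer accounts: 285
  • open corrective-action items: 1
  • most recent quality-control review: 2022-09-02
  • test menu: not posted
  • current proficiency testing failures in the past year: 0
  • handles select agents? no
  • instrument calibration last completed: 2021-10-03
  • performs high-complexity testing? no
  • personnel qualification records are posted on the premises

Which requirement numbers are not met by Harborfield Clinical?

1. open corrective-action items 1 ≤ 4 → met
2. biosafety cabinet certification 66 days ago vs limit 60 → not met
3. proficiency testing failures in the past year 0 ≤ 1 → met
4. condition 'performs genetic testing' holds; instrument calibration 518 days ago vs limit 365 → not met
5. test menu absent → not met
6. quality-control review 184 days ago vs limit 180 → not met
7. condition 'handles select agents' does not hold → requirement n/a → met
8. condition 'performs high-complexity testing' does not hold → requirement n/a → met
9. proficiency testing 33 days ago vs limit 30 → not met
10. professional liability coverage $2,350,000 ≥ $2,250,000 → met
11. personnel qualification records present → met
12. personnel competency assessment 80 days ago vs limit 90 → met
Not met: 2, 4, 5, 6, 9

2, 4, 5, 6, 9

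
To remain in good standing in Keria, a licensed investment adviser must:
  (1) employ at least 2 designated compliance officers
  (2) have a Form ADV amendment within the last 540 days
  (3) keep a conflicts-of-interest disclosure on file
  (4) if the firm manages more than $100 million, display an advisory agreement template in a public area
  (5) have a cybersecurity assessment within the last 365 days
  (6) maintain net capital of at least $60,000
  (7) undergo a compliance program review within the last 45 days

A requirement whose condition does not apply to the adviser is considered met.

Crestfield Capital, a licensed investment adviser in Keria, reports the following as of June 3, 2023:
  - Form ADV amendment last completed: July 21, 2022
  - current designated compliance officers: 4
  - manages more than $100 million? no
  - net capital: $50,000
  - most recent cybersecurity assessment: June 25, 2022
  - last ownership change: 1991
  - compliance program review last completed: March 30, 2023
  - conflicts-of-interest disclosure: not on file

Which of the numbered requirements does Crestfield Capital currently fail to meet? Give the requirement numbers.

1. designated compliance officers 4 ≥ 2 → met
2. Form ADV amendment 317 days ago vs limit 540 → met
3. conflicts-of-interest disclosure absent → not met
4. condition 'manages more than $100 million' does not hold → requirement n/a → met
5. cybersecurity assessment 343 days ago vs limit 365 → met
6. net capital $50,000 < $60,000 → not met
7. compliance program review 65 days ago vs limit 45 → not met
Not met: 3, 6, 7

3, 6, 7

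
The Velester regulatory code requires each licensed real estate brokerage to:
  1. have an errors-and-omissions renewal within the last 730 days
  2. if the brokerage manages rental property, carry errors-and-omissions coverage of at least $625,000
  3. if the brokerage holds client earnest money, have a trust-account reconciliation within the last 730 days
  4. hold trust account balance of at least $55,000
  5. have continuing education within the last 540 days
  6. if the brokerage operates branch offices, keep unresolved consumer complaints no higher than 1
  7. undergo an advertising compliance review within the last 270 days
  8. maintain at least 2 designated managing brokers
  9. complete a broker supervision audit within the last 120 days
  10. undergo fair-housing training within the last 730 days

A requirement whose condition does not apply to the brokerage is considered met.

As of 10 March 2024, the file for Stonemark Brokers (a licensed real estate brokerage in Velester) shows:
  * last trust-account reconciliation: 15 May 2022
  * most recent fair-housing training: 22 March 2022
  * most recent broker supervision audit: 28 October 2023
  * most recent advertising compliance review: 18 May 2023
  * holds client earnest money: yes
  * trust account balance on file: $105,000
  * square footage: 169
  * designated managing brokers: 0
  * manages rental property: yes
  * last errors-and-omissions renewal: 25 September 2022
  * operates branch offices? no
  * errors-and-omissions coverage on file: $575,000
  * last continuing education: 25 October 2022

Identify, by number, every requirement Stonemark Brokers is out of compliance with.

2, 7, 8, 9

1. errors-and-omissions renewal 532 days ago vs limit 730 → met
2. condition 'manages rental property' holds; errors-and-omissions coverage $575,000 < $625,000 → not met
3. condition 'holds client earnest money' holds; trust-account reconciliation 665 days ago vs limit 730 → met
4. trust account balance $105,000 ≥ $55,000 → met
5. continuing education 502 days ago vs limit 540 → met
6. condition 'operates branch offices' does not hold → requirement n/a → met
7. advertising compliance review 297 days ago vs limit 270 → not met
8. designated managing brokers 0 < 2 → not met
9. broker supervision audit 134 days ago vs limit 120 → not met
10. fair-housing training 719 days ago vs limit 730 → met
Not met: 2, 7, 8, 9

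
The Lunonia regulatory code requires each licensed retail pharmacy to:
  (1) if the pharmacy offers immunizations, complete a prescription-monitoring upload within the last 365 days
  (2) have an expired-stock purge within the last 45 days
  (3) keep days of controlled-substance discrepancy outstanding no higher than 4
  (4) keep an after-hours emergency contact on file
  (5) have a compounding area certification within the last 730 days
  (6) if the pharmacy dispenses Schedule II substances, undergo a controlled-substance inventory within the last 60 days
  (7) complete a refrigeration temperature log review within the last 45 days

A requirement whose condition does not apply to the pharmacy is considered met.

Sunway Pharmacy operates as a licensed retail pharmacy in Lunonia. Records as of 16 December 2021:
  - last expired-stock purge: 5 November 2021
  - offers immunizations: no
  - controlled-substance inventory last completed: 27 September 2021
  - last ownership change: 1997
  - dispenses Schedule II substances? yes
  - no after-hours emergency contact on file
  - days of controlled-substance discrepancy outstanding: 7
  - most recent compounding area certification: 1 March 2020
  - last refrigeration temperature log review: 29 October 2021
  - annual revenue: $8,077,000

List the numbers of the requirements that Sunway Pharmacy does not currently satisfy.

1. condition 'offers immunizations' does not hold → requirement n/a → met
2. expired-stock purge 41 days ago vs limit 45 → met
3. days of controlled-substance discrepancy outstanding 7 > 4 → not met
4. after-hours emergency contact absent → not met
5. compounding area certification 655 days ago vs limit 730 → met
6. condition 'dispenses Schedule II substances' holds; controlled-substance inventory 80 days ago vs limit 60 → not met
7. refrigeration temperature log review 48 days ago vs limit 45 → not met
Not met: 3, 4, 6, 7

3, 4, 6, 7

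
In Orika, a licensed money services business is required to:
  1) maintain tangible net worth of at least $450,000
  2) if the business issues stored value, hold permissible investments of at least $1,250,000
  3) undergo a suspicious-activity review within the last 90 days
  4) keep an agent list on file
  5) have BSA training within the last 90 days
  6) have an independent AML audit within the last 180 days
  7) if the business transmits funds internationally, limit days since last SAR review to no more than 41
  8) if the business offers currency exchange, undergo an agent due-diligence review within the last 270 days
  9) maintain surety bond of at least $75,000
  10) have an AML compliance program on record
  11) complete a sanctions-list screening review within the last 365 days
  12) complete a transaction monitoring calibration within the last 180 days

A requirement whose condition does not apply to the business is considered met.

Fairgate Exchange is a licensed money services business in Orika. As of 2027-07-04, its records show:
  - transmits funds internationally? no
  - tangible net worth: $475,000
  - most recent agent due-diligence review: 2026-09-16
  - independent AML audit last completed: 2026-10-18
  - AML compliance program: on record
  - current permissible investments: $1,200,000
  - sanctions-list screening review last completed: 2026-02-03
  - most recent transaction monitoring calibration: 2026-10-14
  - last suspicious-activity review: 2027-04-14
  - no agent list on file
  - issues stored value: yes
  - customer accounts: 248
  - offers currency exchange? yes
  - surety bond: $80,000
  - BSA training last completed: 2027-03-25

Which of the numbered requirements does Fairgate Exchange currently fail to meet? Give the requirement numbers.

1. tangible net worth $475,000 ≥ $450,000 → met
2. condition 'issues stored value' holds; permissible investments $1,200,000 < $1,250,000 → not met
3. suspicious-activity review 81 days ago vs limit 90 → met
4. agent list absent → not met
5. BSA training 101 days ago vs limit 90 → not met
6. independent AML audit 259 days ago vs limit 180 → not met
7. condition 'transmits funds internationally' does not hold → requirement n/a → met
8. condition 'offers currency exchange' holds; agent due-diligence review 291 days ago vs limit 270 → not met
9. surety bond $80,000 ≥ $75,000 → met
10. AML compliance program present → met
11. sanctions-list screening review 516 days ago vs limit 365 → not met
12. transaction monitoring calibration 263 days ago vs limit 180 → not met
Not met: 2, 4, 5, 6, 8, 11, 12

2, 4, 5, 6, 8, 11, 12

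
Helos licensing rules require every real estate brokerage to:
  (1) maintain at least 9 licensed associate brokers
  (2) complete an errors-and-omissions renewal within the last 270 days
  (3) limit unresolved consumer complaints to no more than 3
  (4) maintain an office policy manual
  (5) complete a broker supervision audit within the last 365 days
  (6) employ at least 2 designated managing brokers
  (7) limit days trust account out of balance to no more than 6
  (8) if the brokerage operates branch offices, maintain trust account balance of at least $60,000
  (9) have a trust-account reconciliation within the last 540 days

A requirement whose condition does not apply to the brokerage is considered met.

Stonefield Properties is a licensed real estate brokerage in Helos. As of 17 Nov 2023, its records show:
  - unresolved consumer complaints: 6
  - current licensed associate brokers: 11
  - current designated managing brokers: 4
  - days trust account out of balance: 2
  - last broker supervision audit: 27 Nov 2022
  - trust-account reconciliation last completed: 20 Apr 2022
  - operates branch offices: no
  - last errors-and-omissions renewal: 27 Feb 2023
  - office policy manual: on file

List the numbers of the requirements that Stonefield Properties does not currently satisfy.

1. licensed associate brokers 11 ≥ 9 → met
2. errors-and-omissions renewal 263 days ago vs limit 270 → met
3. unresolved consumer complaints 6 > 3 → not met
4. office policy manual present → met
5. broker supervision audit 355 days ago vs limit 365 → met
6. designated managing brokers 4 ≥ 2 → met
7. days trust account out of balance 2 ≤ 6 → met
8. condition 'operates branch offices' does not hold → requirement n/a → met
9. trust-account reconciliation 576 days ago vs limit 540 → not met
Not met: 3, 9

3, 9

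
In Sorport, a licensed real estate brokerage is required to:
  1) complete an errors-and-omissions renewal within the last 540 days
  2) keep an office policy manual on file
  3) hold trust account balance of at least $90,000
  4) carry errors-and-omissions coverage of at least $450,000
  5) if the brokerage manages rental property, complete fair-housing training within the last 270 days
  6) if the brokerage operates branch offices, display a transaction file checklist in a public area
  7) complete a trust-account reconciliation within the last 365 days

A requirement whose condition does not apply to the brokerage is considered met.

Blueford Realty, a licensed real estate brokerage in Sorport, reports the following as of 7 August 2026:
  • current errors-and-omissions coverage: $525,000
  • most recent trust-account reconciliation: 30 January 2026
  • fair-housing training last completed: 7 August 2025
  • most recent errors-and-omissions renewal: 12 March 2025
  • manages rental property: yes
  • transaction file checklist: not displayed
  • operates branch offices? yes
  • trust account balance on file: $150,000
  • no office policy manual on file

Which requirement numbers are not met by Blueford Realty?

2, 5, 6

1. errors-and-omissions renewal 513 days ago vs limit 540 → met
2. office policy manual absent → not met
3. trust account balance $150,000 ≥ $90,000 → met
4. errors-and-omissions coverage $525,000 ≥ $450,000 → met
5. condition 'manages rental property' holds; fair-housing training 365 days ago vs limit 270 → not met
6. condition 'operates branch offices' holds; transaction file checklist absent → not met
7. trust-account reconciliation 189 days ago vs limit 365 → met
Not met: 2, 5, 6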